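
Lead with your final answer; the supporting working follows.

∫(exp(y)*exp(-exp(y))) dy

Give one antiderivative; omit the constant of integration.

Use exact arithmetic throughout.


The answer is -exp(-exp(y)).
Step 1. Substitute u = exp(y), turning ∫(exp(y)*exp(-exp(y))) dy into ∫(exp(-u)) du: now ∫(exp(-u)) du.
Step 2. Evaluate the standard form: now -exp(-u).
Step 3. Substitute back u = exp(y): now -exp(-exp(y)).
Answer: -exp(-exp(y)).


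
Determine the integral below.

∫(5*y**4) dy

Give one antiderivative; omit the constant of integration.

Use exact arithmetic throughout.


Answer: y**5.


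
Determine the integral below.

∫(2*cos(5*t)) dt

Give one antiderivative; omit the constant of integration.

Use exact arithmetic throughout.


Answer: 2*sin(5*t)/5.


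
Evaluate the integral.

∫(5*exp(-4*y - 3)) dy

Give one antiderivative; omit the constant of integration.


Answer: -5*exp(-4*y - 3)/4.


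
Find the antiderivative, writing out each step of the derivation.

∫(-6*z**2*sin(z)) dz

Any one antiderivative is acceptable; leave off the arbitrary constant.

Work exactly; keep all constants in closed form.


Step 1. Integrate ∫(-6*z**2*sin(z)) dz by parts with u = z**2, dv = (-6*sin(z)) dz, so v = 6*cos(z): now 6*z**2*cos(z) + ∫(-12*z*cos(z)) dz.
Step 2. Integrate ∫(-12*z*cos(z)) dz by parts with u = z, dv = (-12*cos(z)) dz, so v = -12*sin(z): now 6*z**2*cos(z) - 12*z*sin(z) + ∫(12*sin(z)) dz.
Step 3. Evaluate the standard form: now 6*z**2*cos(z) - 12*z*sin(z) - 12*cos(z).
Answer: 6*z**2*cos(z) - 12*z*sin(z) - 12*cos(z).


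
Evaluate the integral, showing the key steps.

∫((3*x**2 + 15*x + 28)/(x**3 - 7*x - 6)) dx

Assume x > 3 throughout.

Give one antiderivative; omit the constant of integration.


Step 1. Decompose ∫((3*x**2 + 15*x + 28)/(x**3 - 7*x - 6)) dx by partial fractions, (3*x**2 + 15*x + 28)/(x**3 - 7*x - 6) = 2/(x + 2) - 4/(x + 1) + 5/(x - 3): now ∫(5/(x - 3)) dx + ∫(-4/(x + 1)) dx + ∫(2/(x + 2)) dx.
Step 2. Evaluate the standard form [assuming x > 3]: now 5*log(x - 3) + ∫(-4/(x + 1)) dx + ∫(2/(x + 2)) dx.
Step 3. Evaluate the standard form [assuming x > -1]: now 5*log(x - 3) - 4*log(x + 1) + ∫(2/(x + 2)) dx.
Step 4. Evaluate the standard form [assuming x > -2]: now 5*log(x - 3) - 4*log(x + 1) + 2*log(x + 2).
Answer: 5*log(x - 3) - 4*log(x + 1) + 2*log(x + 2).


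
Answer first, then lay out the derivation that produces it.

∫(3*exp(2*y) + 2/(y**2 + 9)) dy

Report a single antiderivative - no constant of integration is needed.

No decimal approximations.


The answer is 3*exp(2*y)/2 + 2*atan(y/3)/3.
Step 1. Rewrite: now ∫(2/(y**2 + 9)) dy + ∫(3*exp(2*y)) dy.
Step 2. Evaluate the standard form: now 2*atan(y/3)/3 + ∫(3*exp(2*y)) dy.
Step 3. Evaluate the standard form: now 3*exp(2*y)/2 + 2*atan(y/3)/3.
Answer: 3*exp(2*y)/2 + 2*atan(y/3)/3.


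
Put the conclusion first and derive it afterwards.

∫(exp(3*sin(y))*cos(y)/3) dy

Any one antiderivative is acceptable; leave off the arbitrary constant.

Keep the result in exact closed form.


The answer is exp(3*sin(y))/9.
Step 1. Substitute u = sin(y), turning ∫(exp(3*sin(y))*cos(y)/3) dy into ∫(exp(3*u)/3) du: now ∫(exp(3*u)/3) du.
Step 2. Evaluate the standard form: now exp(3*u)/9.
Step 3. Substitute back u = sin(y): now exp(3*sin(y))/9.
Answer: exp(3*sin(y))/9.


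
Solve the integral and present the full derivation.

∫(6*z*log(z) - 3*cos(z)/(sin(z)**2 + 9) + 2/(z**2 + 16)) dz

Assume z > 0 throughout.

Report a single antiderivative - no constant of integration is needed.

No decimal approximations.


Step 1. Rewrite: now ∫(6*z*log(z)) dz + ∫(-3*cos(z)/(sin(z)**2 + 9)) dz + ∫(2/(z**2 + 16)) dz.
Step 2. Evaluate the standard form: now atan(z/4)/2 + ∫(6*z*log(z)) dz + ∫(-3*cos(z)/(sin(z)**2 + 9)) dz.
Step 3. Integrate ∫(6*z*log(z)) dz by parts with u = log(z), dv = (6*z) dz, so v = 3*z**2 [assuming z > 0]: now 3*z**2*log(z) + atan(z/4)/2 + ∫(-3*z) dz + ∫(-3*cos(z)/(sin(z)**2 + 9)) dz.
Step 4. Evaluate the standard form: now 3*z**2*log(z) - 3*z**2/2 + atan(z/4)/2 + ∫(-3*cos(z)/(sin(z)**2 + 9)) dz.
Step 5. Substitute u = sin(z), turning ∫(-3*cos(z)/(sin(z)**2 + 9)) dz into ∫(-3/(u**2 + 9)) du: now 3*z**2*log(z) - 3*z**2/2 + atan(z/4)/2 + ∫(-3/(u**2 + 9)) du.
Step 6. Evaluate the standard form: now 3*z**2*log(z) - 3*z**2/2 - atan(u/3) + atan(z/4)/2.
Step 7. Substitute back u = sin(z): now 3*z**2*log(z) - 3*z**2/2 + atan(z/4)/2 - atan(sin(z)/3).
Answer: 3*z**2*log(z) - 3*z**2/2 + atan(z/4)/2 - atan(sin(z)/3).


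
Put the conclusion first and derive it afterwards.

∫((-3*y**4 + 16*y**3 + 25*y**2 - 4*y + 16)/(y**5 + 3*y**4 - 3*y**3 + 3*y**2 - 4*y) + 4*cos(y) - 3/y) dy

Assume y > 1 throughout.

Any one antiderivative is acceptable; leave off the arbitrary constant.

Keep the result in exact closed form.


The answer is -7*log(y) + 5*log(y - 1) - 4*log(y + 4) + 4*sin(y) + 4*atan(y).
Step 1. Rewrite: now ∫(-3/y) dy + ∫((-3*y**4 + 16*y**3 + 25*y**2 - 4*y + 16)/(y**5 + 3*y**4 - 3*y**3 + 3*y**2 - 4*y)) dy + ∫(4*cos(y)) dy.
Step 2. Evaluate the standard form: now 4*sin(y) + ∫(-3/y) dy + ∫((-3*y**4 + 16*y**3 + 25*y**2 - 4*y + 16)/(y**5 + 3*y**4 - 3*y**3 + 3*y**2 - 4*y)) dy.
Step 3. Decompose ∫((-3*y**4 + 16*y**3 + 25*y**2 - 4*y + 16)/(y**5 + 3*y**4 - 3*y**3 + 3*y**2 - 4*y)) dy by partial fractions, (-3*y**4 + 16*y**3 + 25*y**2 - 4*y + 16)/(y**5 + 3*y**4 - 3*y**3 + 3*y**2 - 4*y) = 4/(y**2 + 1) - 4/(y + 4) + 5/(y - 1) - 4/y: now 4*sin(y) + ∫(-4/y) dy + ∫(-3/y) dy + ∫(5/(y - 1)) dy + ∫(-4/(y + 4)) dy + ∫(4/(y**2 + 1)) dy.
Step 4. Evaluate the standard form [assuming y > 1]: now 5*log(y - 1) + 4*sin(y) + ∫(-4/y) dy + ∫(-3/y) dy + ∫(-4/(y + 4)) dy + ∫(4/(y**2 + 1)) dy.
Step 5. Evaluate the standard form [assuming y > -4]: now 5*log(y - 1) - 4*log(y + 4) + 4*sin(y) + ∫(-4/y) dy + ∫(-3/y) dy + ∫(4/(y**2 + 1)) dy.
Step 6. Evaluate the standard form [assuming y > 0]: now -4*log(y) + 5*log(y - 1) - 4*log(y + 4) + 4*sin(y) + ∫(-3/y) dy + ∫(4/(y**2 + 1)) dy.
Step 7. Evaluate the standard form: now -4*log(y) + 5*log(y - 1) - 4*log(y + 4) + 4*sin(y) + 4*atan(y) + ∫(-3/y) dy.
Step 8. Evaluate the standard form [assuming y > 0]: now -7*log(y) + 5*log(y - 1) - 4*log(y + 4) + 4*sin(y) + 4*atan(y).
Answer: -7*log(y) + 5*log(y - 1) - 4*log(y + 4) + 4*sin(y) + 4*atan(y).


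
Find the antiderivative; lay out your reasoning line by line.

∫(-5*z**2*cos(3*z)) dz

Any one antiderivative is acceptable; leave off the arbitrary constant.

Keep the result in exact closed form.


Step 1. Integrate ∫(-5*z**2*cos(3*z)) dz by parts with u = z**2, dv = (-5*cos(3*z)) dz, so v = -5*sin(3*z)/3: now -5*z**2*sin(3*z)/3 + ∫(10*z*sin(3*z)/3) dz.
Step 2. Integrate ∫(10*z*sin(3*z)/3) dz by parts with u = z, dv = (10*sin(3*z)/3) dz, so v = -10*cos(3*z)/9: now -5*z**2*sin(3*z)/3 - 10*z*cos(3*z)/9 + ∫(10*cos(3*z)/9) dz.
Step 3. Evaluate the standard form: now -5*z**2*sin(3*z)/3 - 10*z*cos(3*z)/9 + 10*sin(3*z)/27.
Answer: -5*z**2*sin(3*z)/3 - 10*z*cos(3*z)/9 + 10*sin(3*z)/27.


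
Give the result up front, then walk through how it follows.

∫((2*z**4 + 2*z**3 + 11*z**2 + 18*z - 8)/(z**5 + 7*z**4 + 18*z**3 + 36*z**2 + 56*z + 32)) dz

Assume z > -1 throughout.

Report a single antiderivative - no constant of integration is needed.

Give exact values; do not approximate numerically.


The answer is -log(z + 1) - log(z + 2) + 4*log(z + 4) + atan(z/2)/2.
Step 1. Decompose ∫((2*z**4 + 2*z**3 + 11*z**2 + 18*z - 8)/(z**5 + 7*z**4 + 18*z**3 + 36*z**2 + 56*z + 32)) dz by partial fractions, (2*z**4 + 2*z**3 + 11*z**2 + 18*z - 8)/(z**5 + 7*z**4 + 18*z**3 + 36*z**2 + 56*z + 32) = 1/(z**2 + 4) + 4/(z + 4) - 1/(z + 2) - 1/(z + 1): now ∫(-1/(z + 1)) dz + ∫(-1/(z + 2)) dz + ∫(4/(z + 4)) dz + ∫(1/(z**2 + 4)) dz.
Step 2. Evaluate the standard form [assuming z > -4]: now 4*log(z + 4) + ∫(-1/(z + 1)) dz + ∫(-1/(z + 2)) dz + ∫(1/(z**2 + 4)) dz.
Step 3. Evaluate the standard form [assuming z > -1]: now -log(z + 1) + 4*log(z + 4) + ∫(-1/(z + 2)) dz + ∫(1/(z**2 + 4)) dz.
Step 4. Evaluate the standard form [assuming z > -2]: now -log(z + 1) - log(z + 2) + 4*log(z + 4) + ∫(1/(z**2 + 4)) dz.
Step 5. Evaluate the standard form: now -log(z + 1) - log(z + 2) + 4*log(z + 4) + atan(z/2)/2.
Answer: -log(z + 1) - log(z + 2) + 4*log(z + 4) + atan(z/2)/2.


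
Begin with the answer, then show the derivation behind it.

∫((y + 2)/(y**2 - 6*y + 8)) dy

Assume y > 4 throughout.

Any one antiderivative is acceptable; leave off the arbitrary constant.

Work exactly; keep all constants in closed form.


The answer is 3*log(y - 4) - 2*log(y - 2).
Step 1. Decompose ∫((y + 2)/(y**2 - 6*y + 8)) dy by partial fractions, (y + 2)/(y**2 - 6*y + 8) = -2/(y - 2) + 3/(y - 4): now ∫(3/(y - 4)) dy + ∫(-2/(y - 2)) dy.
Step 2. Evaluate the standard form [assuming y > 4]: now 3*log(y - 4) + ∫(-2/(y - 2)) dy.
Step 3. Evaluate the standard form [assuming y > 2]: now 3*log(y - 4) - 2*log(y - 2).
Answer: 3*log(y - 4) - 2*log(y - 2).


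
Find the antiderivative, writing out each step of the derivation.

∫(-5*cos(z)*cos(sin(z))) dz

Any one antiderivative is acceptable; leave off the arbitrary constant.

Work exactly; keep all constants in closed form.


Step 1. Substitute u = sin(z), turning ∫(-5*cos(z)*cos(sin(z))) dz into ∫(-5*cos(u)) du: now ∫(-5*cos(u)) du.
Step 2. Evaluate the standard form: now -5*sin(u).
Step 3. Substitute back u = sin(z): now -5*sin(sin(z)).
Answer: -5*sin(sin(z)).


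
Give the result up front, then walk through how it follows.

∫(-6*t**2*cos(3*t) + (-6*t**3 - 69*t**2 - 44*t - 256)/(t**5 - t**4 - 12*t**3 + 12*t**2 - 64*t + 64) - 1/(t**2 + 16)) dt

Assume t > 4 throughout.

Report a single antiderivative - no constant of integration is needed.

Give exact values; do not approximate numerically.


The answer is -2*t**2*sin(3*t) - 4*t*cos(3*t)/3 - 4*log(t - 4) + 5*log(t - 1) - log(t + 4) + 4*sin(3*t)/9 - atan(t/4)/4 + atan(t/2)/2.
Step 1. Rewrite: now ∫(-6*t**2*cos(3*t)) dt + ∫((-6*t**3 - 69*t**2 - 44*t - 256)/(t**5 - t**4 - 12*t**3 + 12*t**2 - 64*t + 64)) dt + ∫(-1/(t**2 + 16)) dt.
Step 2. Decompose ∫((-6*t**3 - 69*t**2 - 44*t - 256)/(t**5 - t**4 - 12*t**3 + 12*t**2 - 64*t + 64)) dt by partial fractions, (-6*t**3 - 69*t**2 - 44*t - 256)/(t**5 - t**4 - 12*t**3 + 12*t**2 - 64*t + 64) = 1/(t**2 + 4) - 1/(t + 4) + 5/(t - 1) - 4/(t - 4): now ∫(-6*t**2*cos(3*t)) dt + ∫(-4/(t - 4)) dt + ∫(5/(t - 1)) dt + ∫(-1/(t + 4)) dt + ∫(1/(t**2 + 4)) dt + ∫(-1/(t**2 + 16)) dt.
Step 3. Evaluate the standard form [assuming t > 4]: now -4*log(t - 4) + ∫(-6*t**2*cos(3*t)) dt + ∫(5/(t - 1)) dt + ∫(-1/(t + 4)) dt + ∫(1/(t**2 + 4)) dt + ∫(-1/(t**2 + 16)) dt.
Step 4. Evaluate the standard form [assuming t > -4]: now -4*log(t - 4) - log(t + 4) + ∫(-6*t**2*cos(3*t)) dt + ∫(5/(t - 1)) dt + ∫(1/(t**2 + 4)) dt + ∫(-1/(t**2 + 16)) dt.
Step 5. Evaluate the standard form [assuming t > 1]: now -4*log(t - 4) + 5*log(t - 1) - log(t + 4) + ∫(-6*t**2*cos(3*t)) dt + ∫(1/(t**2 + 4)) dt + ∫(-1/(t**2 + 16)) dt.
Step 6. Evaluate the standard form: now -4*log(t - 4) + 5*log(t - 1) - log(t + 4) + atan(t/2)/2 + ∫(-6*t**2*cos(3*t)) dt + ∫(-1/(t**2 + 16)) dt.
Step 7. Evaluate the standard form: now -4*log(t - 4) + 5*log(t - 1) - log(t + 4) - atan(t/4)/4 + atan(t/2)/2 + ∫(-6*t**2*cos(3*t)) dt.
Step 8. Integrate ∫(-6*t**2*cos(3*t)) dt by parts with u = t**2, dv = (-6*cos(3*t)) dt, so v = -2*sin(3*t): now -2*t**2*sin(3*t) - 4*log(t - 4) + 5*log(t - 1) - log(t + 4) - atan(t/4)/4 + atan(t/2)/2 + ∫(4*t*sin(3*t)) dt.
Step 9. Integrate ∫(4*t*sin(3*t)) dt by parts with u = t, dv = (4*sin(3*t)) dt, so v = -4*cos(3*t)/3: now -2*t**2*sin(3*t) - 4*t*cos(3*t)/3 - 4*log(t - 4) + 5*log(t - 1) - log(t + 4) - atan(t/4)/4 + atan(t/2)/2 + ∫(4*cos(3*t)/3) dt.
Step 10. Evaluate the standard form: now -2*t**2*sin(3*t) - 4*t*cos(3*t)/3 - 4*log(t - 4) + 5*log(t - 1) - log(t + 4) + 4*sin(3*t)/9 - atan(t/4)/4 + atan(t/2)/2.
Answer: -2*t**2*sin(3*t) - 4*t*cos(3*t)/3 - 4*log(t - 4) + 5*log(t - 1) - log(t + 4) + 4*sin(3*t)/9 - atan(t/4)/4 + atan(t/2)/2.


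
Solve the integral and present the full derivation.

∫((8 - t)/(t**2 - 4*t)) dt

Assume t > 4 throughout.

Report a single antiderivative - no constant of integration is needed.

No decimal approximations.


Step 1. Decompose ∫((8 - t)/(t**2 - 4*t)) dt by partial fractions, (8 - t)/(t**2 - 4*t) = 1/(t - 4) - 2/t: now ∫(-2/t) dt + ∫(1/(t - 4)) dt.
Step 2. Evaluate the standard form [assuming t > 4]: now log(t - 4) + ∫(-2/t) dt.
Step 3. Evaluate the standard form [assuming t > 0]: now -2*log(t) + log(t - 4).
Answer: -2*log(t) + log(t - 4).


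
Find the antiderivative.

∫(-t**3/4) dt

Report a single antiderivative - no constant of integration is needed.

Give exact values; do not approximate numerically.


Answer: -t**4/16.


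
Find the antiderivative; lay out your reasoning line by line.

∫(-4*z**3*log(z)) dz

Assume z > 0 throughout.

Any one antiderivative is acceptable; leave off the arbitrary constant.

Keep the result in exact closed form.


Step 1. Integrate ∫(-4*z**3*log(z)) dz by parts with u = log(z), dv = (-4*z**3) dz, so v = -z**4 [assuming z > 0]: now -z**4*log(z) + ∫(z**3) dz.
Step 2. Evaluate the standard form: now -z**4*log(z) + z**4/4.
Answer: -z**4*log(z) + z**4/4.


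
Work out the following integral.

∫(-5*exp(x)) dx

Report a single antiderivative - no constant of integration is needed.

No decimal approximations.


Answer: -5*exp(x).


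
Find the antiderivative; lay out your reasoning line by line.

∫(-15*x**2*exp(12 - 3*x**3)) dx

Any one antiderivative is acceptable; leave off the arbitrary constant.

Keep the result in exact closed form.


Step 1. Substitute u = x**3 - 4, turning ∫(-15*x**2*exp(12 - 3*x**3)) dx into ∫(-5*exp(-3*u)) du: now ∫(-5*exp(-3*u)) du.
Step 2. Evaluate the standard form: now 5*exp(-3*u)/3.
Step 3. Substitute back u = x**3 - 4: now 5*exp(12 - 3*x**3)/3.
Answer: 5*exp(12 - 3*x**3)/3.


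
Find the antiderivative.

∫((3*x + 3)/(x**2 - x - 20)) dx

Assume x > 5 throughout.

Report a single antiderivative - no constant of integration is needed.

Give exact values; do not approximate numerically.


Answer: 2*log(x - 5) + log(x + 4).


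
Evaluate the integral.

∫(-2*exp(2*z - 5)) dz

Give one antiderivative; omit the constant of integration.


Answer: -exp(2*z - 5).


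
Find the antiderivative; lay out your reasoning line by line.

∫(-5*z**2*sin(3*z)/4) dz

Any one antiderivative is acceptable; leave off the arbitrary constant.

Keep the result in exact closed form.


Step 1. Integrate ∫(-5*z**2*sin(3*z)/4) dz by parts with u = z**2, dv = (-5*sin(3*z)/4) dz, so v = 5*cos(3*z)/12: now 5*z**2*cos(3*z)/12 + ∫(-5*z*cos(3*z)/6) dz.
Step 2. Integrate ∫(-5*z*cos(3*z)/6) dz by parts with u = z, dv = (-5*cos(3*z)/6) dz, so v = -5*sin(3*z)/18: now 5*z**2*cos(3*z)/12 - 5*z*sin(3*z)/18 + ∫(5*sin(3*z)/18) dz.
Step 3. Evaluate the standard form: now 5*z**2*cos(3*z)/12 - 5*z*sin(3*z)/18 - 5*cos(3*z)/54.
Answer: 5*z**2*cos(3*z)/12 - 5*z*sin(3*z)/18 - 5*cos(3*z)/54.


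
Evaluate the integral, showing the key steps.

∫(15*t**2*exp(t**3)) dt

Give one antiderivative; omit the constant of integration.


Step 1. Substitute u = t**3, turning ∫(15*t**2*exp(t**3)) dt into ∫(5*exp(u)) du: now ∫(5*exp(u)) du.
Step 2. Evaluate the standard form: now 5*exp(u).
Step 3. Substitute back u = t**3: now 5*exp(t**3).
Answer: 5*exp(t**3).


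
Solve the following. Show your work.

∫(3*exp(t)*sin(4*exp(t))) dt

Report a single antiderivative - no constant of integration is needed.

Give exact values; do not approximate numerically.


Step 1. Substitute u = exp(t), turning ∫(3*exp(t)*sin(4*exp(t))) dt into ∫(3*sin(4*u)) du: now ∫(3*sin(4*u)) du.
Step 2. Evaluate the standard form: now -3*cos(4*u)/4.
Step 3. Substitute back u = exp(t): now -3*cos(4*exp(t))/4.
Answer: -3*cos(4*exp(t))/4.


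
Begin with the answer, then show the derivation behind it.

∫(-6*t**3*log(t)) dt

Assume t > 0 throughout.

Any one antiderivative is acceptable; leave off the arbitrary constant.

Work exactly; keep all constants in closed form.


The answer is -3*t**4*log(t)/2 + 3*t**4/8.
Step 1. Integrate ∫(-6*t**3*log(t)) dt by parts with u = log(t), dv = (-6*t**3) dt, so v = -3*t**4/2 [assuming t > 0]: now -3*t**4*log(t)/2 + ∫(3*t**3/2) dt.
Step 2. Evaluate the standard form: now -3*t**4*log(t)/2 + 3*t**4/8.
Answer: -3*t**4*log(t)/2 + 3*t**4/8.


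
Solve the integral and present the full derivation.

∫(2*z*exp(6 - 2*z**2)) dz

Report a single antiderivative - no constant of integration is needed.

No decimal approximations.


Step 1. Substitute u = z**2 - 3, turning ∫(2*z*exp(6 - 2*z**2)) dz into ∫(exp(-2*u)) du: now ∫(exp(-2*u)) du.
Step 2. Evaluate the standard form: now -exp(-2*u)/2.
Step 3. Substitute back u = z**2 - 3: now -exp(6 - 2*z**2)/2.
Answer: -exp(6 - 2*z**2)/2.


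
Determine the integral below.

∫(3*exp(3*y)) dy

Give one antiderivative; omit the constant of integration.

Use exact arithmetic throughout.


Answer: exp(3*y).


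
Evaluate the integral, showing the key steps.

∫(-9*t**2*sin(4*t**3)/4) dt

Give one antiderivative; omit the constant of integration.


Step 1. Substitute u = t**3, turning ∫(-9*t**2*sin(4*t**3)/4) dt into ∫(-3*sin(4*u)/4) du: now ∫(-3*sin(4*u)/4) du.
Step 2. Evaluate the standard form: now 3*cos(4*u)/16.
Step 3. Substitute back u = t**3: now 3*cos(4*t**3)/16.
Answer: 3*cos(4*t**3)/16.


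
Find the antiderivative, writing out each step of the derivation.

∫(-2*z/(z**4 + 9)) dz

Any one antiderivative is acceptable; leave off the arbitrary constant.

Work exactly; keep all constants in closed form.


Step 1. Substitute u = z**2, turning ∫(-2*z/(z**4 + 9)) dz into ∫(-1/(u**2 + 9)) du: now ∫(-1/(u**2 + 9)) du.
Step 2. Evaluate the standard form: now -atan(u/3)/3.
Step 3. Substitute back u = z**2: now -atan(z**2/3)/3.
Answer: -atan(z**2/3)/3.


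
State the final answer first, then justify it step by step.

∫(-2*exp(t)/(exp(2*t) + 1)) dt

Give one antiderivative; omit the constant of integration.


The answer is -2*atan(exp(t)).
Step 1. Substitute u = exp(t), turning ∫(-2*exp(t)/(exp(2*t) + 1)) dt into ∫(-2/(u**2 + 1)) du: now ∫(-2/(u**2 + 1)) du.
Step 2. Evaluate the standard form: now -2*atan(u).
Step 3. Substitute back u = exp(t): now -2*atan(exp(t)).
Answer: -2*atan(exp(t)).


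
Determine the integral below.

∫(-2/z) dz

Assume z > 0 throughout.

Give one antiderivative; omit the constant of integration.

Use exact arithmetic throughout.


Answer: -2*log(z).


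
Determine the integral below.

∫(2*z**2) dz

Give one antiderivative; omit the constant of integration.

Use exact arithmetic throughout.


Answer: 2*z**3/3.


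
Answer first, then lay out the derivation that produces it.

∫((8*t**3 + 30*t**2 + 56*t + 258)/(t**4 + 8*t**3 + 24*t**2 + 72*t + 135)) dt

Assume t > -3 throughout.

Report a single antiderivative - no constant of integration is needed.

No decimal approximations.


The answer is 4*log(t + 3) + 4*log(t + 5) - 2*atan(t/3)/3.
Step 1. Decompose ∫((8*t**3 + 30*t**2 + 56*t + 258)/(t**4 + 8*t**3 + 24*t**2 + 72*t + 135)) dt by partial fractions, (8*t**3 + 30*t**2 + 56*t + 258)/(t**4 + 8*t**3 + 24*t**2 + 72*t + 135) = -2/(t**2 + 9) + 4/(t + 5) + 4/(t + 3): now ∫(4/(t + 3)) dt + ∫(4/(t + 5)) dt + ∫(-2/(t**2 + 9)) dt.
Step 2. Evaluate the standard form [assuming t > -5]: now 4*log(t + 5) + ∫(4/(t + 3)) dt + ∫(-2/(t**2 + 9)) dt.
Step 3. Evaluate the standard form [assuming t > -3]: now 4*log(t + 3) + 4*log(t + 5) + ∫(-2/(t**2 + 9)) dt.
Step 4. Evaluate the standard form: now 4*log(t + 3) + 4*log(t + 5) - 2*atan(t/3)/3.
Answer: 4*log(t + 3) + 4*log(t + 5) - 2*atan(t/3)/3.


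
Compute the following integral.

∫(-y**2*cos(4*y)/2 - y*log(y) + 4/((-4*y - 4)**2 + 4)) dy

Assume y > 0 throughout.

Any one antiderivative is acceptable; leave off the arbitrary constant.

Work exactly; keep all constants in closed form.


Answer: -y**2*log(y)/2 - y**2*sin(4*y)/8 + y**2/4 - y*cos(4*y)/16 + sin(4*y)/64 + atan(2*y + 2)/2.


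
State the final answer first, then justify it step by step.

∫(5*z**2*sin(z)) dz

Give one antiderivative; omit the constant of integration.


The answer is -5*z**2*cos(z) + 10*z*sin(z) + 10*cos(z).
Step 1. Integrate ∫(5*z**2*sin(z)) dz by parts with u = z**2, dv = (5*sin(z)) dz, so v = -5*cos(z): now -5*z**2*cos(z) + ∫(10*z*cos(z)) dz.
Step 2. Integrate ∫(10*z*cos(z)) dz by parts with u = z, dv = (10*cos(z)) dz, so v = 10*sin(z): now -5*z**2*cos(z) + 10*z*sin(z) + ∫(-10*sin(z)) dz.
Step 3. Evaluate the standard form: now -5*z**2*cos(z) + 10*z*sin(z) + 10*cos(z).
Answer: -5*z**2*cos(z) + 10*z*sin(z) + 10*cos(z).


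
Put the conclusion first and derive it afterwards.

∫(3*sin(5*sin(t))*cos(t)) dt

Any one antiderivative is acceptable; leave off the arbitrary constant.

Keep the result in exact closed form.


The answer is -3*cos(5*sin(t))/5.
Step 1. Substitute u = sin(t), turning ∫(3*sin(5*sin(t))*cos(t)) dt into ∫(3*sin(5*u)) du: now ∫(3*sin(5*u)) du.
Step 2. Evaluate the standard form: now -3*cos(5*u)/5.
Step 3. Substitute back u = sin(t): now -3*cos(5*sin(t))/5.
Answer: -3*cos(5*sin(t))/5.


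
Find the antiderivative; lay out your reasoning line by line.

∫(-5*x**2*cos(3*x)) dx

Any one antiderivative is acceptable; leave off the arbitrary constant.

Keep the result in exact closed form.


Step 1. Integrate ∫(-5*x**2*cos(3*x)) dx by parts with u = x**2, dv = (-5*cos(3*x)) dx, so v = -5*sin(3*x)/3: now -5*x**2*sin(3*x)/3 + ∫(10*x*sin(3*x)/3) dx.
Step 2. Integrate ∫(10*x*sin(3*x)/3) dx by parts with u = x, dv = (10*sin(3*x)/3) dx, so v = -10*cos(3*x)/9: now -5*x**2*sin(3*x)/3 - 10*x*cos(3*x)/9 + ∫(10*cos(3*x)/9) dx.
Step 3. Evaluate the standard form: now -5*x**2*sin(3*x)/3 - 10*x*cos(3*x)/9 + 10*sin(3*x)/27.
Answer: -5*x**2*sin(3*x)/3 - 10*x*cos(3*x)/9 + 10*sin(3*x)/27.


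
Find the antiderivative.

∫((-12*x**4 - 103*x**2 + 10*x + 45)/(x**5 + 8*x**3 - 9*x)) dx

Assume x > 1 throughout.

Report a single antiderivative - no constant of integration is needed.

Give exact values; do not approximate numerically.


Answer: -5*log(x) - 3*log(x - 1) - 4*log(x + 1) - atan(x/3)/3.


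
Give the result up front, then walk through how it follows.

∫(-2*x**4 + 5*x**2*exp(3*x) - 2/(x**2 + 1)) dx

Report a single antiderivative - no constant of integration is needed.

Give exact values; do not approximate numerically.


The answer is -2*x**5/5 + 5*x**2*exp(3*x)/3 - 10*x*exp(3*x)/9 + 10*exp(3*x)/27 - 2*atan(x).
Step 1. Rewrite: now ∫(-2*x**4) dx + ∫(5*x**2*exp(3*x)) dx + ∫(-2/(x**2 + 1)) dx.
Step 2. Evaluate the standard form: now -2*atan(x) + ∫(-2*x**4) dx + ∫(5*x**2*exp(3*x)) dx.
Step 3. Evaluate the standard form: now -2*x**5/5 - 2*atan(x) + ∫(5*x**2*exp(3*x)) dx.
Step 4. Integrate ∫(5*x**2*exp(3*x)) dx by parts with u = x**2, dv = (5*exp(3*x)) dx, so v = 5*exp(3*x)/3: now -2*x**5/5 + 5*x**2*exp(3*x)/3 - 2*atan(x) + ∫(-10*x*exp(3*x)/3) dx.
Step 5. Integrate ∫(-10*x*exp(3*x)/3) dx by parts with u = x, dv = (-10*exp(3*x)/3) dx, so v = -10*exp(3*x)/9: now -2*x**5/5 + 5*x**2*exp(3*x)/3 - 10*x*exp(3*x)/9 - 2*atan(x) + ∫(10*exp(3*x)/9) dx.
Step 6. Evaluate the standard form: now -2*x**5/5 + 5*x**2*exp(3*x)/3 - 10*x*exp(3*x)/9 + 10*exp(3*x)/27 - 2*atan(x).
Answer: -2*x**5/5 + 5*x**2*exp(3*x)/3 - 10*x*exp(3*x)/9 + 10*exp(3*x)/27 - 2*atan(x).


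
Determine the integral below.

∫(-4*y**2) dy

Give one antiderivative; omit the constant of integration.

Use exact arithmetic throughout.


Answer: -4*y**3/3.


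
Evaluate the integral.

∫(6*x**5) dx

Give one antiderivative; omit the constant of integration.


Answer: x**6.


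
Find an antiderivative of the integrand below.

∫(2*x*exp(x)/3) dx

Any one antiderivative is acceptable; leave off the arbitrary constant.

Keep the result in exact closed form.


Answer: 2*x*exp(x)/3 - 2*exp(x)/3.


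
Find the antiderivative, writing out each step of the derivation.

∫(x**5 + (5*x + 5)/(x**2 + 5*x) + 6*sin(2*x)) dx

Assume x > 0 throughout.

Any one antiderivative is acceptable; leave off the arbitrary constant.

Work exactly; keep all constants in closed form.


Step 1. Rewrite: now ∫(x**5) dx + ∫((5*x + 5)/(x**2 + 5*x)) dx + ∫(6*sin(2*x)) dx.
Step 2. Evaluate the standard form: now x**6/6 + ∫((5*x + 5)/(x**2 + 5*x)) dx + ∫(6*sin(2*x)) dx.
Step 3. Evaluate the standard form: now x**6/6 - 3*cos(2*x) + ∫((5*x + 5)/(x**2 + 5*x)) dx.
Step 4. Decompose ∫((5*x + 5)/(x**2 + 5*x)) dx by partial fractions, (5*x + 5)/(x**2 + 5*x) = 4/(x + 5) + 1/x: now x**6/6 - 3*cos(2*x) + ∫(1/x) dx + ∫(4/(x + 5)) dx.
Step 5. Evaluate the standard form [assuming x > -5]: now x**6/6 + 4*log(x + 5) - 3*cos(2*x) + ∫(1/x) dx.
Step 6. Evaluate the standard form [assuming x > 0]: now x**6/6 + log(x) + 4*log(x + 5) - 3*cos(2*x).
Answer: x**6/6 + log(x) + 4*log(x + 5) - 3*cos(2*x).


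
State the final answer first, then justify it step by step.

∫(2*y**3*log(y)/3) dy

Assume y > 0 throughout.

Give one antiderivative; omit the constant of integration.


The answer is y**4*log(y)/6 - y**4/24.
Step 1. Integrate ∫(2*y**3*log(y)/3) dy by parts with u = log(y), dv = (2*y**3/3) dy, so v = y**4/6 [assuming y > 0]: now y**4*log(y)/6 + ∫(-y**3/6) dy.
Step 2. Evaluate the standard form: now y**4*log(y)/6 - y**4/24.
Answer: y**4*log(y)/6 - y**4/24.


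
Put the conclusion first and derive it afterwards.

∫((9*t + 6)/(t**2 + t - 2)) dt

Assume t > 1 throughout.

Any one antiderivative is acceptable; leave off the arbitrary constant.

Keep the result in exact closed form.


The answer is 5*log(t - 1) + 4*log(t + 2).
Step 1. Decompose ∫((9*t + 6)/(t**2 + t - 2)) dt by partial fractions, (9*t + 6)/(t**2 + t - 2) = 4/(t + 2) + 5/(t - 1): now ∫(5/(t - 1)) dt + ∫(4/(t + 2)) dt.
Step 2. Evaluate the standard form [assuming t > -2]: now 4*log(t + 2) + ∫(5/(t - 1)) dt.
Step 3. Evaluate the standard form [assuming t > 1]: now 5*log(t - 1) + 4*log(t + 2).
Answer: 5*log(t - 1) + 4*log(t + 2).


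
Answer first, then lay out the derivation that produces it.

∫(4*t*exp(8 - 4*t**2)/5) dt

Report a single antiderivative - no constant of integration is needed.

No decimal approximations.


The answer is -exp(8 - 4*t**2)/10.
Step 1. Substitute u = t**2 - 2, turning ∫(4*t*exp(8 - 4*t**2)/5) dt into ∫(2*exp(-4*u)/5) du: now ∫(2*exp(-4*u)/5) du.
Step 2. Evaluate the standard form: now -exp(-4*u)/10.
Step 3. Substitute back u = t**2 - 2: now -exp(8 - 4*t**2)/10.
Answer: -exp(8 - 4*t**2)/10.


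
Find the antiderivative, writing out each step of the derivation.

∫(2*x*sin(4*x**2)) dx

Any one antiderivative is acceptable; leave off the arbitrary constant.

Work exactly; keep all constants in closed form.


Step 1. Substitute u = x**2, turning ∫(2*x*sin(4*x**2)) dx into ∫(sin(4*u)) du: now ∫(sin(4*u)) du.
Step 2. Evaluate the standard form: now -cos(4*u)/4.
Step 3. Substitute back u = x**2: now -cos(4*x**2)/4.
Answer: -cos(4*x**2)/4.


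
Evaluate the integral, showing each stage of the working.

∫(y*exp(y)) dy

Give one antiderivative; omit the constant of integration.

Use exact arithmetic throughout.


Step 1. Integrate ∫(y*exp(y)) dy by parts with u = y, dv = (exp(y)) dy, so v = exp(y): now y*exp(y) + ∫(-exp(y)) dy.
Step 2. Evaluate the standard form: now y*exp(y) - exp(y).
Answer: y*exp(y) - exp(y).


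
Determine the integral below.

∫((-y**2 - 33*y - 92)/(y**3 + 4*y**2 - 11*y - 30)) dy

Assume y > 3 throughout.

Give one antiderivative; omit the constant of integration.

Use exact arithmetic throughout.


Answer: -5*log(y - 3) + 2*log(y + 2) + 2*log(y + 5).


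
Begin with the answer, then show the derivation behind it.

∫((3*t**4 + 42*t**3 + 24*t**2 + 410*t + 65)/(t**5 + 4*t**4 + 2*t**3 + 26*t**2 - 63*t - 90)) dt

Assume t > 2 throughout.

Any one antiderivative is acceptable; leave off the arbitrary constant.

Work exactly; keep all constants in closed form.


The answer is 5*log(t - 2) + 3*log(t + 1) - 5*log(t + 5) - 2*atan(t/3)/3.
Step 1. Decompose ∫((3*t**4 + 42*t**3 + 24*t**2 + 410*t + 65)/(t**5 + 4*t**4 + 2*t**3 + 26*t**2 - 63*t - 90)) dt by partial fractions, (3*t**4 + 42*t**3 + 24*t**2 + 410*t + 65)/(t**5 + 4*t**4 + 2*t**3 + 26*t**2 - 63*t - 90) = -2/(t**2 + 9) - 5/(t + 5) + 3/(t + 1) + 5/(t - 2): now ∫(5/(t - 2)) dt + ∫(3/(t + 1)) dt + ∫(-5/(t + 5)) dt + ∫(-2/(t**2 + 9)) dt.
Step 2. Evaluate the standard form [assuming t > 2]: now 5*log(t - 2) + ∫(3/(t + 1)) dt + ∫(-5/(t + 5)) dt + ∫(-2/(t**2 + 9)) dt.
Step 3. Evaluate the standard form [assuming t > -5]: now 5*log(t - 2) - 5*log(t + 5) + ∫(3/(t + 1)) dt + ∫(-2/(t**2 + 9)) dt.
Step 4. Evaluate the standard form [assuming t > -1]: now 5*log(t - 2) + 3*log(t + 1) - 5*log(t + 5) + ∫(-2/(t**2 + 9)) dt.
Step 5. Evaluate the standard form: now 5*log(t - 2) + 3*log(t + 1) - 5*log(t + 5) - 2*atan(t/3)/3.
Answer: 5*log(t - 2) + 3*log(t + 1) - 5*log(t + 5) - 2*atan(t/3)/3.


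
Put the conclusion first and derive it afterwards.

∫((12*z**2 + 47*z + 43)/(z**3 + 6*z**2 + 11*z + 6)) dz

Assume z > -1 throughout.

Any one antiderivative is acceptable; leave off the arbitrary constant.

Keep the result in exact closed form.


The answer is 4*log(z + 1) + 3*log(z + 2) + 5*log(z + 3).
Step 1. Decompose ∫((12*z**2 + 47*z + 43)/(z**3 + 6*z**2 + 11*z + 6)) dz by partial fractions, (12*z**2 + 47*z + 43)/(z**3 + 6*z**2 + 11*z + 6) = 5/(z + 3) + 3/(z + 2) + 4/(z + 1): now ∫(4/(z + 1)) dz + ∫(3/(z + 2)) dz + ∫(5/(z + 3)) dz.
Step 2. Evaluate the standard form [assuming z > -3]: now 5*log(z + 3) + ∫(4/(z + 1)) dz + ∫(3/(z + 2)) dz.
Step 3. Evaluate the standard form [assuming z > -1]: now 4*log(z + 1) + 5*log(z + 3) + ∫(3/(z + 2)) dz.
Step 4. Evaluate the standard form [assuming z > -2]: now 4*log(z + 1) + 3*log(z + 2) + 5*log(z + 3).
Answer: 4*log(z + 1) + 3*log(z + 2) + 5*log(z + 3).


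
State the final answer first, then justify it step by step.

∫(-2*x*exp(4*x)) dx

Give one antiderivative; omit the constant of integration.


The answer is -x*exp(4*x)/2 + exp(4*x)/8.
Step 1. Integrate ∫(-2*x*exp(4*x)) dx by parts with u = x, dv = (-2*exp(4*x)) dx, so v = -exp(4*x)/2: now -x*exp(4*x)/2 + ∫(exp(4*x)/2) dx.
Step 2. Evaluate the standard form: now -x*exp(4*x)/2 + exp(4*x)/8.
Answer: -x*exp(4*x)/2 + exp(4*x)/8.


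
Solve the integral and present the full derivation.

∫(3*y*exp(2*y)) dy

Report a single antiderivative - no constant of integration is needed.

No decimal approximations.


Step 1. Integrate ∫(3*y*exp(2*y)) dy by parts with u = y, dv = (3*exp(2*y)) dy, so v = 3*exp(2*y)/2: now 3*y*exp(2*y)/2 + ∫(-3*exp(2*y)/2) dy.
Step 2. Evaluate the standard form: now 3*y*exp(2*y)/2 - 3*exp(2*y)/4.
Answer: 3*y*exp(2*y)/2 - 3*exp(2*y)/4.


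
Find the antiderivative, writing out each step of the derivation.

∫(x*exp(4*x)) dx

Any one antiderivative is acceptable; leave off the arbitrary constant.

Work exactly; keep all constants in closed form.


Step 1. Integrate ∫(x*exp(4*x)) dx by parts with u = x, dv = (exp(4*x)) dx, so v = exp(4*x)/4: now x*exp(4*x)/4 + ∫(-exp(4*x)/4) dx.
Step 2. Evaluate the standard form: now x*exp(4*x)/4 - exp(4*x)/16.
Answer: x*exp(4*x)/4 - exp(4*x)/16.


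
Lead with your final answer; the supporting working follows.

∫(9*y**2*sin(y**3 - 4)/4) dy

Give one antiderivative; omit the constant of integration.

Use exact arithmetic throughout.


The answer is -3*cos(y**3 - 4)/4.
Step 1. Substitute u = y**3 - 4, turning ∫(9*y**2*sin(y**3 - 4)/4) dy into ∫(3*sin(u)/4) du: now ∫(3*sin(u)/4) du.
Step 2. Evaluate the standard form: now -3*cos(u)/4.
Step 3. Substitute back u = y**3 - 4: now -3*cos(y**3 - 4)/4.
Answer: -3*cos(y**3 - 4)/4.


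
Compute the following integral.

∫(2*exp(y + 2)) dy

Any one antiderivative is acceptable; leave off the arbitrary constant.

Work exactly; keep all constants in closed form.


Answer: 2*exp(y + 2).


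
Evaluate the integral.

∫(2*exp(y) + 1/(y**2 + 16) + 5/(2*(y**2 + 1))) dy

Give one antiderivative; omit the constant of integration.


Answer: 2*exp(y) + atan(y/4)/4 + 5*atan(y)/2.


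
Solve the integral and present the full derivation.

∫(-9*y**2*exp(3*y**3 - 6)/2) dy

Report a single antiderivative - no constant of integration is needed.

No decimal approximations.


Step 1. Substitute u = y**3 - 2, turning ∫(-9*y**2*exp(3*y**3 - 6)/2) dy into ∫(-3*exp(3*u)/2) du: now ∫(-3*exp(3*u)/2) du.
Step 2. Evaluate the standard form: now -exp(3*u)/2.
Step 3. Substitute back u = y**3 - 2: now -exp(3*y**3 - 6)/2.
Answer: -exp(3*y**3 - 6)/2.


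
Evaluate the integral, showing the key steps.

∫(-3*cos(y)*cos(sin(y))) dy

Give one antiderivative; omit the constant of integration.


Step 1. Substitute u = sin(y), turning ∫(-3*cos(y)*cos(sin(y))) dy into ∫(-3*cos(u)) du: now ∫(-3*cos(u)) du.
Step 2. Evaluate the standard form: now -3*sin(u).
Step 3. Substitute back u = sin(y): now -3*sin(sin(y)).
Answer: -3*sin(sin(y)).


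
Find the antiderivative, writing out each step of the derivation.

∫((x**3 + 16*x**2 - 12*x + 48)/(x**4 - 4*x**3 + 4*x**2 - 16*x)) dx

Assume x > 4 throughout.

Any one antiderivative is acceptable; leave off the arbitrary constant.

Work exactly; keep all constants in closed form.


Step 1. Decompose ∫((x**3 + 16*x**2 - 12*x + 48)/(x**4 - 4*x**3 + 4*x**2 - 16*x)) dx by partial fractions, (x**3 + 16*x**2 - 12*x + 48)/(x**4 - 4*x**3 + 4*x**2 - 16*x) = 4/(x**2 + 4) + 4/(x - 4) - 3/x: now ∫(-3/x) dx + ∫(4/(x - 4)) dx + ∫(4/(x**2 + 4)) dx.
Step 2. Evaluate the standard form [assuming x > 0]: now -3*log(x) + ∫(4/(x - 4)) dx + ∫(4/(x**2 + 4)) dx.
Step 3. Evaluate the standard form [assuming x > 4]: now -3*log(x) + 4*log(x - 4) + ∫(4/(x**2 + 4)) dx.
Step 4. Evaluate the standard form: now -3*log(x) + 4*log(x - 4) + 2*atan(x/2).
Answer: -3*log(x) + 4*log(x - 4) + 2*atan(x/2).


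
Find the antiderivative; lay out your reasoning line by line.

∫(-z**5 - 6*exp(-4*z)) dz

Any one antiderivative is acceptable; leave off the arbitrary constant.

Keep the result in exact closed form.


Step 1. Rewrite: now ∫(-z**5) dz + ∫(-6*exp(-4*z)) dz.
Step 2. Evaluate the standard form: now -z**6/6 + ∫(-6*exp(-4*z)) dz.
Step 3. Evaluate the standard form: now -z**6/6 + 3*exp(-4*z)/2.
Answer: -z**6/6 + 3*exp(-4*z)/2.


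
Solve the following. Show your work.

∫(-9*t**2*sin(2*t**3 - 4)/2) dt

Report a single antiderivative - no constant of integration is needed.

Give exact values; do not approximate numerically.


Step 1. Substitute u = t**3 - 2, turning ∫(-9*t**2*sin(2*t**3 - 4)/2) dt into ∫(-3*sin(2*u)/2) du: now ∫(-3*sin(2*u)/2) du.
Step 2. Evaluate the standard form: now 3*cos(2*u)/4.
Step 3. Substitute back u = t**3 - 2: now 3*cos(2*t**3 - 4)/4.
Answer: 3*cos(2*t**3 - 4)/4.


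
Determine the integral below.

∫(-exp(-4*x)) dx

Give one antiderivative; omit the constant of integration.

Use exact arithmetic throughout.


Answer: exp(-4*x)/4.


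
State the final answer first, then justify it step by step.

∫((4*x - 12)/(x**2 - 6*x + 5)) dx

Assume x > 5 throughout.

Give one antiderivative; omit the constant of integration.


The answer is 2*log(x - 5) + 2*log(x - 1).
Step 1. Decompose ∫((4*x - 12)/(x**2 - 6*x + 5)) dx by partial fractions, (4*x - 12)/(x**2 - 6*x + 5) = 2/(x - 1) + 2/(x - 5): now ∫(2/(x - 5)) dx + ∫(2/(x - 1)) dx.
Step 2. Evaluate the standard form [assuming x > 1]: now 2*log(x - 1) + ∫(2/(x - 5)) dx.
Step 3. Evaluate the standard form [assuming x > 5]: now 2*log(x - 5) + 2*log(x - 1).
Answer: 2*log(x - 5) + 2*log(x - 1).


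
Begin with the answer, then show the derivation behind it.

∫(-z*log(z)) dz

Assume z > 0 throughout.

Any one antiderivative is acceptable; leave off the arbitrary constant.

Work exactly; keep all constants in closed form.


The answer is -z**2*log(z)/2 + z**2/4.
Step 1. Integrate ∫(-z*log(z)) dz by parts with u = log(z), dv = (-z) dz, so v = -z**2/2 [assuming z > 0]: now -z**2*log(z)/2 + ∫(z/2) dz.
Step 2. Evaluate the standard form: now -z**2*log(z)/2 + z**2/4.
Answer: -z**2*log(z)/2 + z**2/4.


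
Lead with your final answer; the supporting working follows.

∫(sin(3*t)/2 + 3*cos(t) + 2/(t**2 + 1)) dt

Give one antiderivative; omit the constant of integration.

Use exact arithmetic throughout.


The answer is 3*sin(t) - cos(3*t)/6 + 2*atan(t).
Step 1. Rewrite: now ∫(2/(t**2 + 1)) dt + ∫(sin(3*t)/2) dt + ∫(3*cos(t)) dt.
Step 2. Evaluate the standard form: now -cos(3*t)/6 + ∫(2/(t**2 + 1)) dt + ∫(3*cos(t)) dt.
Step 3. Evaluate the standard form: now -cos(3*t)/6 + 2*atan(t) + ∫(3*cos(t)) dt.
Step 4. Evaluate the standard form: now 3*sin(t) - cos(3*t)/6 + 2*atan(t).
Answer: 3*sin(t) - cos(3*t)/6 + 2*atan(t).


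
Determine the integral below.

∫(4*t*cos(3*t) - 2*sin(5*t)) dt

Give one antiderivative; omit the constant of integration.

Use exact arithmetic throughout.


Answer: 4*t*sin(3*t)/3 + 4*cos(3*t)/9 + 2*cos(5*t)/5.


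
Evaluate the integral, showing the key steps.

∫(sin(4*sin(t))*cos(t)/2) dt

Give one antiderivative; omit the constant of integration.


Step 1. Substitute u = sin(t), turning ∫(sin(4*sin(t))*cos(t)/2) dt into ∫(sin(4*u)/2) du: now ∫(sin(4*u)/2) du.
Step 2. Evaluate the standard form: now -cos(4*u)/8.
Step 3. Substitute back u = sin(t): now -cos(4*sin(t))/8.
Answer: -cos(4*sin(t))/8.


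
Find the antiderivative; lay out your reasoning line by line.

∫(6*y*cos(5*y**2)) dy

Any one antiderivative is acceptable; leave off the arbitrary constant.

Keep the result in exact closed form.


Step 1. Substitute u = y**2, turning ∫(6*y*cos(5*y**2)) dy into ∫(3*cos(5*u)) du: now ∫(3*cos(5*u)) du.
Step 2. Evaluate the standard form: now 3*sin(5*u)/5.
Step 3. Substitute back u = y**2: now 3*sin(5*y**2)/5.
Answer: 3*sin(5*y**2)/5.


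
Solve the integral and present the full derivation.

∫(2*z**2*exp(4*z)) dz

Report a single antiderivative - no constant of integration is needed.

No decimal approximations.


Step 1. Integrate ∫(2*z**2*exp(4*z)) dz by parts with u = z**2, dv = (2*exp(4*z)) dz, so v = exp(4*z)/2: now z**2*exp(4*z)/2 + ∫(-z*exp(4*z)) dz.
Step 2. Integrate ∫(-z*exp(4*z)) dz by parts with u = z, dv = (-exp(4*z)) dz, so v = -exp(4*z)/4: now z**2*exp(4*z)/2 - z*exp(4*z)/4 + ∫(exp(4*z)/4) dz.
Step 3. Evaluate the standard form: now z**2*exp(4*z)/2 - z*exp(4*z)/4 + exp(4*z)/16.
Answer: z**2*exp(4*z)/2 - z*exp(4*z)/4 + exp(4*z)/16.


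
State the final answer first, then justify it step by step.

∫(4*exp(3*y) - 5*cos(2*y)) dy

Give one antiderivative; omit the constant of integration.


The answer is 4*exp(3*y)/3 - 5*sin(2*y)/2.
Step 1. Rewrite: now ∫(4*exp(3*y)) dy + ∫(-5*cos(2*y)) dy.
Step 2. Evaluate the standard form: now 4*exp(3*y)/3 + ∫(-5*cos(2*y)) dy.
Step 3. Evaluate the standard form: now 4*exp(3*y)/3 - 5*sin(2*y)/2.
Answer: 4*exp(3*y)/3 - 5*sin(2*y)/2.


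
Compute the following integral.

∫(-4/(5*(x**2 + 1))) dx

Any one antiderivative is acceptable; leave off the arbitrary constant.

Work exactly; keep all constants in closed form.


Answer: -4*atan(x)/5.


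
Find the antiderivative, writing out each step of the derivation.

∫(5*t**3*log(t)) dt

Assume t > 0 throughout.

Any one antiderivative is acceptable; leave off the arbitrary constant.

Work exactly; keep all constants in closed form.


Step 1. Integrate ∫(5*t**3*log(t)) dt by parts with u = log(t), dv = (5*t**3) dt, so v = 5*t**4/4 [assuming t > 0]: now 5*t**4*log(t)/4 + ∫(-5*t**3/4) dt.
Step 2. Evaluate the standard form: now 5*t**4*log(t)/4 - 5*t**4/16.
Answer: 5*t**4*log(t)/4 - 5*t**4/16.


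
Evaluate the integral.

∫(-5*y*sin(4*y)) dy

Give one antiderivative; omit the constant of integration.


Answer: 5*y*cos(4*y)/4 - 5*sin(4*y)/16.


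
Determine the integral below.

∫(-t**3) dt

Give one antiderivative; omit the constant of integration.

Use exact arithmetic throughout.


Answer: -t**4/4.
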